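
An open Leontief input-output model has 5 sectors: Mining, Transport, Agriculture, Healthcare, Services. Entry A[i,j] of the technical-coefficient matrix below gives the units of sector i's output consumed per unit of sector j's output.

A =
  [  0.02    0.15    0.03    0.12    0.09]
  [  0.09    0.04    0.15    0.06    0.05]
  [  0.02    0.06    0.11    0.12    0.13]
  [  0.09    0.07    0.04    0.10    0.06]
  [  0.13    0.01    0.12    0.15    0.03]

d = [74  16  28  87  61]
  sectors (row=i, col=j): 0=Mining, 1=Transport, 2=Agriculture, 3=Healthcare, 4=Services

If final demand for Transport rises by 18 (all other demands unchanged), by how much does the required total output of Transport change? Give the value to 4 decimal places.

19.5460

Form M = I − A:
  [  0.98   -0.15   -0.03   -0.12   -0.09]
  [ -0.09    0.96   -0.15   -0.06   -0.05]
  [ -0.02   -0.06    0.89   -0.12   -0.13]
  [ -0.09   -0.07   -0.04    0.90   -0.06]
  [ -0.13   -0.01   -0.12   -0.15    0.97]
Leontief inverse L = M⁻¹:
  [  1.0750    0.1892    0.0948    0.1909    0.1340]
  [  0.1302    1.0859    0.2075    0.1348    0.1042]
  [  0.0764    0.1023    1.1773    0.2044    0.1828]
  [  0.1327    0.1124    0.0896    1.1653    0.1022]
  [  0.1754    0.0666    0.1743    0.2325    1.0884]
Total output x = L · d:
  x_0 = 1.0750·74 + 0.1892·16 + 0.0948·28 + 0.1909·87 + 0.1340·61 = 110.0183
  x_1 = 0.1302·74 + 1.0859·16 + 0.2075·28 + 0.1348·87 + 0.1042·61 = 50.8982
  x_2 = 0.0764·74 + 0.1023·16 + 1.1773·28 + 0.2044·87 + 0.1828·61 = 69.1948
  x_3 = 0.1327·74 + 0.1124·16 + 0.0896·28 + 1.1653·87 + 0.1022·61 = 121.7387
  x_4 = 0.1754·74 + 0.0666·16 + 0.1743·28 + 0.2325·87 + 1.0884·61 = 105.5418
Δx_1 = L[1,1] · Δd_1 = 1.0859 · 18 = 19.5460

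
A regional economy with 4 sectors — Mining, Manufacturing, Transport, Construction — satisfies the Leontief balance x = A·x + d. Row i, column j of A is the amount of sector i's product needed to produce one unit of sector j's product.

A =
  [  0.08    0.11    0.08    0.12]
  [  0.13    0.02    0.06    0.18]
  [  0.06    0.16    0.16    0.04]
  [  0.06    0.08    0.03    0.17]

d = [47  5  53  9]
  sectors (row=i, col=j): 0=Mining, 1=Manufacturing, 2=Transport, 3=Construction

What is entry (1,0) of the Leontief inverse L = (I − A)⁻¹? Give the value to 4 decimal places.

Form M = I − A:
  [  0.92   -0.11   -0.08   -0.12]
  [ -0.13    0.98   -0.06   -0.18]
  [ -0.06   -0.16    0.84   -0.04]
  [ -0.06   -0.08   -0.03    0.83]
Leontief inverse L = M⁻¹:
  [  1.1319    0.1645    0.1269    0.2054]
  [  0.1764    1.0787    0.1033    0.2644]
  [  0.1194    0.2231    1.2222    0.1245]
  [  0.1031    0.1239    0.0633    1.2497]
Total output x = L · d:
  x_0 = 1.1319·47 + 0.1645·5 + 0.1269·53 + 0.2054·9 = 62.5951
  x_1 = 0.1764·47 + 1.0787·5 + 0.1033·53 + 0.2644·9 = 21.5381
  x_2 = 0.1194·47 + 0.2231·5 + 1.2222·53 + 0.1245·9 = 72.6245
  x_3 = 0.1031·47 + 0.1239·5 + 0.0633·53 + 1.2497·9 = 20.0693

L[1,0] = 0.1764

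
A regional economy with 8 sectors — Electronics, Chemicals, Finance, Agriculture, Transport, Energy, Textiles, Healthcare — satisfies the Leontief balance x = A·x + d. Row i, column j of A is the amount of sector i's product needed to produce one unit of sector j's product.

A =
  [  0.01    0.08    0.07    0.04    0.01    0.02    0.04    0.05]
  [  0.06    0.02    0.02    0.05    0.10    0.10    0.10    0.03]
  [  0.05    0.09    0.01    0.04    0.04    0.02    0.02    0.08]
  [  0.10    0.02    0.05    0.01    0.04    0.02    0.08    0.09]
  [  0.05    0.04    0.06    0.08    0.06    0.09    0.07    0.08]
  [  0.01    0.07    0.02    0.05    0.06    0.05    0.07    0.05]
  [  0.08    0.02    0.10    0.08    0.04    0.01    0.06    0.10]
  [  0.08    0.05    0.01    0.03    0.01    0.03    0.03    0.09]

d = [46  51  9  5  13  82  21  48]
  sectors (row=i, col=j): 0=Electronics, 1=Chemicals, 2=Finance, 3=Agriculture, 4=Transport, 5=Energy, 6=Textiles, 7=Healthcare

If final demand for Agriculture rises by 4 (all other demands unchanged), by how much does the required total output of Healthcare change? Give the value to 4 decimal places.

0.2150

Form M = I − A:
  [  0.99   -0.08   -0.07   -0.04   -0.01   -0.02   -0.04   -0.05]
  [ -0.06    0.98   -0.02   -0.05   -0.10   -0.10   -0.10   -0.03]
  [ -0.05   -0.09    0.99   -0.04   -0.04   -0.02   -0.02   -0.08]
  [ -0.10   -0.02   -0.05    0.99   -0.04   -0.02   -0.08   -0.09]
  [ -0.05   -0.04   -0.06   -0.08    0.94   -0.09   -0.07   -0.08]
  [ -0.01   -0.07   -0.02   -0.05   -0.06    0.95   -0.07   -0.05]
  [ -0.08   -0.02   -0.10   -0.08   -0.04   -0.01    0.94   -0.10]
  [ -0.08   -0.05   -0.01   -0.03   -0.01   -0.03   -0.03    0.91]
Leontief inverse L = M⁻¹:
  [  1.0427    0.1053    0.0903    0.0646    0.0356    0.0432    0.0717    0.0885]
  [  0.1043    1.0592    0.0604    0.0928    0.1362    0.1343    0.1493    0.0909]
  [  0.0842    0.1166    1.0337    0.0671    0.0669    0.0480    0.0561    0.1207]
  [  0.1371    0.0552    0.0813    1.0427    0.0643    0.0441    0.1147    0.1403]
  [  0.1005    0.0833    0.0977    0.1215    1.0978    0.1254    0.1213    0.1456]
  [  0.0492    0.0983    0.0492    0.0828    0.0913    1.0797    0.1110    0.0980]
  [  0.1281    0.0614    0.1340    0.1151    0.0695    0.0377    1.1016    0.1615]
  [  0.1098    0.0767    0.0324    0.0537    0.0308    0.0514    0.0602    1.1278]
Total output x = L · d:
  x_0 = 1.0427·46 + 0.1053·51 + 0.0903·9 + 0.0646·5 + 0.0356·13 + 0.0432·82 + 0.0717·21 + 0.0885·48 = 64.2293
  x_1 = 0.1043·46 + 1.0592·51 + 0.0604·9 + 0.0928·5 + 0.1362·13 + 0.1343·82 + 0.1493·21 + 0.0909·48 = 80.1016
  x_2 = 0.0842·46 + 0.1166·51 + 1.0337·9 + 0.0671·5 + 0.0669·13 + 0.0480·82 + 0.0561·21 + 0.1207·48 = 31.2316
  x_3 = 0.1371·46 + 0.0552·51 + 0.0813·9 + 1.0427·5 + 0.0643·13 + 0.0441·82 + 0.1147·21 + 0.1403·48 = 28.6614
  x_4 = 0.1005·46 + 0.0833·51 + 0.0977·9 + 0.1215·5 + 1.0978·13 + 0.1254·82 + 0.1213·21 + 0.1456·48 = 44.4500
  x_5 = 0.0492·46 + 0.0983·51 + 0.0492·9 + 0.0828·5 + 0.0913·13 + 1.0797·82 + 0.1110·21 + 0.0980·48 = 104.8930
  x_6 = 0.1281·46 + 0.0614·51 + 0.1340·9 + 0.1151·5 + 0.0695·13 + 0.0377·82 + 1.1016·21 + 0.1615·48 = 45.6776
  x_7 = 0.1098·46 + 0.0767·51 + 0.0324·9 + 0.0537·5 + 0.0308·13 + 0.0514·82 + 0.0602·21 + 1.1278·48 = 69.5354
Δx_7 = L[7,3] · Δd_3 = 0.0537 · 4 = 0.2150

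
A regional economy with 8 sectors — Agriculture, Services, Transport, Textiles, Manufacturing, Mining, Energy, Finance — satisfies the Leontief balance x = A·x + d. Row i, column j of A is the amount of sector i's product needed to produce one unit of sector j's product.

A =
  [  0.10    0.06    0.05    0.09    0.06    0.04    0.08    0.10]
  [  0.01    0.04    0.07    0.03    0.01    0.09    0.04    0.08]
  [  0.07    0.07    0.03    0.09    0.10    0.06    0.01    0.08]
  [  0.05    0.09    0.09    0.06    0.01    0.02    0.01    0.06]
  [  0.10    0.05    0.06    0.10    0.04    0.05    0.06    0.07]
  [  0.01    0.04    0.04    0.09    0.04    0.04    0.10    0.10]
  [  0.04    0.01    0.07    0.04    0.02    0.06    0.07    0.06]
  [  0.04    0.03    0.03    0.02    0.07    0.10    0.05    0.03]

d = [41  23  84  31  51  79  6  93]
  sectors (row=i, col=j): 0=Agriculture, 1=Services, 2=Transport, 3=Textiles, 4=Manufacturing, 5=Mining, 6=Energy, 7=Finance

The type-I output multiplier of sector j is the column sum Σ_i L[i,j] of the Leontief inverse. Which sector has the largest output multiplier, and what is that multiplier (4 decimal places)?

Finance (2.0334)

Form M = I − A:
  [  0.90   -0.06   -0.05   -0.09   -0.06   -0.04   -0.08   -0.10]
  [ -0.01    0.96   -0.07   -0.03   -0.01   -0.09   -0.04   -0.08]
  [ -0.07   -0.07    0.97   -0.09   -0.10   -0.06   -0.01   -0.08]
  [ -0.05   -0.09   -0.09    0.94   -0.01   -0.02   -0.01   -0.06]
  [ -0.10   -0.05   -0.06   -0.10    0.96   -0.05   -0.06   -0.07]
  [ -0.01   -0.04   -0.04   -0.09   -0.04    0.96   -0.10   -0.10]
  [ -0.04   -0.01   -0.07   -0.04   -0.02   -0.06    0.93   -0.06]
  [ -0.04   -0.03   -0.03   -0.02   -0.07   -0.10   -0.05    0.97]
Leontief inverse L = M⁻¹:
  [  1.1558    0.1111    0.1077    0.1548    0.1058    0.1004    0.1340    0.1731]
  [  0.0388    1.0705    0.1030    0.0704    0.0412    0.1298    0.0746    0.1261]
  [  0.1195    0.1175    1.0814    0.1499    0.1394    0.1127    0.0575    0.1457]
  [  0.0848    0.1267    0.1275    1.1029    0.0429    0.0626    0.0414    0.1100]
  [  0.1513    0.0990    0.1132    0.1611    1.0823    0.1036    0.1086    0.1386]
  [  0.0483    0.0774    0.0849    0.1364    0.0735    1.0876    0.1398    0.1529]
  [  0.0739    0.0416    0.1048    0.0826    0.0517    0.0982    1.1051    0.1070]
  [  0.0740    0.0612    0.0660    0.0659    0.0992    0.1376    0.0897    1.0800]
Total output x = L · d:
  x_0 = 1.1558·41 + 0.1111·23 + 0.1077·84 + 0.1548·31 + 0.1058·51 + 0.1004·79 + 0.1340·6 + 0.1731·93 = 94.0153
  x_1 = 0.0388·41 + 1.0705·23 + 0.1030·84 + 0.0704·31 + 0.0412·51 + 0.1298·79 + 0.0746·6 + 0.1261·93 = 61.5732
  x_2 = 0.1195·41 + 0.1175·23 + 1.0814·84 + 0.1499·31 + 0.1394·51 + 0.1127·79 + 0.0575·6 + 0.1457·93 = 133.0017
  x_3 = 0.0848·41 + 0.1267·23 + 0.1275·84 + 1.1029·31 + 0.0429·51 + 0.0626·79 + 0.0414·6 + 0.1100·93 = 68.9021
  x_4 = 0.1513·41 + 0.0990·23 + 0.1132·84 + 0.1611·31 + 1.0823·51 + 0.1036·79 + 0.1086·6 + 0.1386·93 = 99.9042
  x_5 = 0.0483·41 + 0.0774·23 + 0.0849·84 + 0.1364·31 + 0.0735·51 + 1.0876·79 + 0.1398·6 + 0.1529·93 = 119.8410
  x_6 = 0.0739·41 + 0.0416·23 + 0.1048·84 + 0.0826·31 + 0.0517·51 + 0.0982·79 + 1.1051·6 + 0.1070·93 = 42.3305
  x_7 = 0.0740·41 + 0.0612·23 + 0.0660·84 + 0.0659·31 + 0.0992·51 + 0.1376·79 + 0.0897·6 + 1.0800·93 = 128.9380
Output multipliers (column sums of L):
  Agriculture: 1.7464
  Services: 1.7049
  Transport: 1.7885
  Textiles: 1.9239
  Manufacturing: 1.6360
  Mining: 1.8326
  Energy: 1.7507
  Finance: 2.0334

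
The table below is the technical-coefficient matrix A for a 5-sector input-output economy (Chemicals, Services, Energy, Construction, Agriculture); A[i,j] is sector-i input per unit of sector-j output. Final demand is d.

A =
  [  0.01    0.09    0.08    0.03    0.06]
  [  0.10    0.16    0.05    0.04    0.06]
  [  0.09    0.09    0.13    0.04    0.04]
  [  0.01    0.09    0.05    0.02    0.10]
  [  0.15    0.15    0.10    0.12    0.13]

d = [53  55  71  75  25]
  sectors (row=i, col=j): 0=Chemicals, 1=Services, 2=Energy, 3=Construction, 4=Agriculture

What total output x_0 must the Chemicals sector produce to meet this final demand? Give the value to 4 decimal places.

78.7490

Form M = I − A:
  [  0.99   -0.09   -0.08   -0.03   -0.06]
  [ -0.10    0.84   -0.05   -0.04   -0.06]
  [ -0.09   -0.09    0.87   -0.04   -0.04]
  [ -0.01   -0.09   -0.05    0.98   -0.10]
  [ -0.15   -0.15   -0.10   -0.12    0.87]
Leontief inverse L = M⁻¹:
  [  1.0507    0.1481    0.1191    0.0546    0.0944]
  [  0.1524    1.2452    0.1024    0.0731    0.1095]
  [  0.1376    0.1640    1.1851    0.0695    0.0833]
  [  0.0553    0.1528    0.0901    1.0490    0.1391]
  [  0.2309    0.2801    0.1868    0.1747    1.2133]
Total output x = L · d:
  x_0 = 1.0507·53 + 0.1481·55 + 0.1191·71 + 0.0546·75 + 0.0944·25 = 78.7490
  x_1 = 0.1524·53 + 1.2452·55 + 0.1024·71 + 0.0731·75 + 0.1095·25 = 92.0461
  x_2 = 0.1376·53 + 0.1640·55 + 1.1851·71 + 0.0695·75 + 0.0833·25 = 107.7484
  x_3 = 0.0553·53 + 0.1528·55 + 0.0901·71 + 1.0490·75 + 0.1391·25 = 99.8915
  x_4 = 0.2309·53 + 0.2801·55 + 0.1868·71 + 0.1747·75 + 1.2133·25 = 84.3461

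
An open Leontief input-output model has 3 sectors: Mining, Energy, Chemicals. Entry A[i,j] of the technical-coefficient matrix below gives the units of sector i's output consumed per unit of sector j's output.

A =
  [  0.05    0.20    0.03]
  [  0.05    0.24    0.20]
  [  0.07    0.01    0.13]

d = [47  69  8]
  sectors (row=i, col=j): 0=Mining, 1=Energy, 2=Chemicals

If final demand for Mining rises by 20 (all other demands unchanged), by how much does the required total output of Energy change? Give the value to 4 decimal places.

1.8756

Form M = I − A:
  [  0.95   -0.20   -0.03]
  [ -0.05    0.76   -0.20]
  [ -0.07   -0.01    0.87]
Leontief inverse L = M⁻¹:
  [  1.0751    0.2843    0.1024]
  [  0.0938    1.3446    0.3123]
  [  0.0876    0.0383    1.1613]
Total output x = L · d:
  x_0 = 1.0751·47 + 0.2843·69 + 0.1024·8 = 70.9663
  x_1 = 0.0938·47 + 1.3446·69 + 0.3123·8 = 99.6823
  x_2 = 0.0876·47 + 0.0383·69 + 1.1613·8 = 16.0511
Δx_1 = L[1,0] · Δd_0 = 0.0938 · 20 = 1.8756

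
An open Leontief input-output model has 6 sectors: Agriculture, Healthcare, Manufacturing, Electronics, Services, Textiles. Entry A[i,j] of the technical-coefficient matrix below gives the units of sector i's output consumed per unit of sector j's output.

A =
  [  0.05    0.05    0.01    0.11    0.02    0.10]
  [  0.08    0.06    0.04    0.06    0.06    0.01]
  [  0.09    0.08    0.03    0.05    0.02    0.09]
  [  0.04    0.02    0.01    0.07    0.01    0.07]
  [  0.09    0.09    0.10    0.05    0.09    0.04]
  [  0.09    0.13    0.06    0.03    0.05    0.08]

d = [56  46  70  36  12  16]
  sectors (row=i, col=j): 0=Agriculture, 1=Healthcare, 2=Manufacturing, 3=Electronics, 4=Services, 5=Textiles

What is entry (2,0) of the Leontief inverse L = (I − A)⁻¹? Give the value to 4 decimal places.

L[2,0] = 0.1291

Form M = I − A:
  [  0.95   -0.05   -0.01   -0.11   -0.02   -0.10]
  [ -0.08    0.94   -0.04   -0.06   -0.06   -0.01]
  [ -0.09   -0.08    0.97   -0.05   -0.02   -0.09]
  [ -0.04   -0.02   -0.01    0.93   -0.01   -0.07]
  [ -0.09   -0.09   -0.10   -0.05    0.91   -0.04]
  [ -0.09   -0.13   -0.06   -0.03   -0.05    0.92]
Leontief inverse L = M⁻¹:
  [  1.0849    0.0854    0.0285    0.1418    0.0390    0.1341]
  [  0.1124    1.0898    0.0577    0.0922    0.0788    0.0401]
  [  0.1291    0.1195    1.0502    0.0858    0.0417    0.1264]
  [  0.0625    0.0434    0.0217    1.0908    0.0218    0.0933]
  [  0.1422    0.1396    0.1289    0.0957    1.1198    0.0856]
  [  0.1402    0.1791    0.0871    0.0733    0.0792    1.1217]
Total output x = L · d:
  x_0 = 1.0849·56 + 0.0854·46 + 0.0285·70 + 0.1418·36 + 0.0390·12 + 0.1341·16 = 74.3975
  x_1 = 0.1124·56 + 1.0898·46 + 0.0577·70 + 0.0922·36 + 0.0788·12 + 0.0401·16 = 65.3676
  x_2 = 0.1291·56 + 0.1195·46 + 1.0502·70 + 0.0858·36 + 0.0417·12 + 0.1264·16 = 91.8516
  x_3 = 0.0625·56 + 0.0434·46 + 0.0217·70 + 1.0908·36 + 0.0218·12 + 0.0933·16 = 48.0423
  x_4 = 0.1422·56 + 0.1396·46 + 0.1289·70 + 0.0957·36 + 1.1198·12 + 0.0856·16 = 41.6651
  x_5 = 0.1402·56 + 0.1791·46 + 0.0871·70 + 0.0733·36 + 0.0792·12 + 1.1217·16 = 43.7274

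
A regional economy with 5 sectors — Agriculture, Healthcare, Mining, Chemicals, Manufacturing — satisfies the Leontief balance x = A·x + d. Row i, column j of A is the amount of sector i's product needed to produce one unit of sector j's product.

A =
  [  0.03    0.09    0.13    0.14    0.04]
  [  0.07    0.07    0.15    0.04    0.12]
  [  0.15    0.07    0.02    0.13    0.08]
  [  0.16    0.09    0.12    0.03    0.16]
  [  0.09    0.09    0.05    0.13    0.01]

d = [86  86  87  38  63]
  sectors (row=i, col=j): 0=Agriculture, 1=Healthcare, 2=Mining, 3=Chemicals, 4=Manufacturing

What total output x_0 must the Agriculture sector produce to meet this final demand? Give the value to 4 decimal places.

Form M = I − A:
  [  0.97   -0.09   -0.13   -0.14   -0.04]
  [ -0.07    0.93   -0.15   -0.04   -0.12]
  [ -0.15   -0.07    0.98   -0.13   -0.08]
  [ -0.16   -0.09   -0.12    0.97   -0.16]
  [ -0.09   -0.09   -0.05   -0.13    0.99]
Leontief inverse L = M⁻¹:
  [  1.1190    0.1551    0.2038    0.2106    0.1145]
  [  0.1528    1.1359    0.2184    0.1225    0.1813]
  [  0.2289    0.1398    1.1051    0.2069    0.1489]
  [  0.2535    0.1725    0.2107    1.1339    0.2314]
  [  0.1605    0.1471    0.1219    0.1896    1.0749]
Total output x = L · d:
  x_0 = 1.1190·86 + 0.1551·86 + 0.2038·87 + 0.2106·38 + 0.1145·63 = 142.5167
  x_1 = 0.1528·86 + 1.1359·86 + 0.2184·87 + 0.1225·38 + 0.1813·63 = 145.8954
  x_2 = 0.2289·86 + 0.1398·86 + 1.1051·87 + 0.2069·38 + 0.1489·63 = 145.0932
  x_3 = 0.2535·86 + 0.1725·86 + 0.2107·87 + 1.1339·38 + 0.2314·63 = 112.6396
  x_4 = 0.1605·86 + 0.1471·86 + 0.1219·87 + 0.1896·38 + 1.0749·63 = 111.9746

142.5167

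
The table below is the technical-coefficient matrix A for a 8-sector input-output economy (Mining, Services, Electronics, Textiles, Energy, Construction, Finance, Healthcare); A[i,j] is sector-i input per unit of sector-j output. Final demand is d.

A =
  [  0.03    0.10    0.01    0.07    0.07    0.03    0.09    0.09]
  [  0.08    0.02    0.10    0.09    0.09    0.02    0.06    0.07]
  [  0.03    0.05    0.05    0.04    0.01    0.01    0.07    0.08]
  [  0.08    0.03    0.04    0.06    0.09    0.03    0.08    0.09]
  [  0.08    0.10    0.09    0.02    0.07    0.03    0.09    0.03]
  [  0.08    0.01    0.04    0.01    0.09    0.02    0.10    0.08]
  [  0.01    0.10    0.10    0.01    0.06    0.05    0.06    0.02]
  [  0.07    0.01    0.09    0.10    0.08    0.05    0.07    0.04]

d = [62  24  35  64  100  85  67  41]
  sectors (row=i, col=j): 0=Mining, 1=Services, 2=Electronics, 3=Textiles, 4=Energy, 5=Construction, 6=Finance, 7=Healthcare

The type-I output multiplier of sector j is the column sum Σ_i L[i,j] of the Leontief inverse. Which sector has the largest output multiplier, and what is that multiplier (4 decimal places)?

Finance (2.1432)

Form M = I − A:
  [  0.97   -0.10   -0.01   -0.07   -0.07   -0.03   -0.09   -0.09]
  [ -0.08    0.98   -0.10   -0.09   -0.09   -0.02   -0.06   -0.07]
  [ -0.03   -0.05    0.95   -0.04   -0.01   -0.01   -0.07   -0.08]
  [ -0.08   -0.03   -0.04    0.94   -0.09   -0.03   -0.08   -0.09]
  [ -0.08   -0.10   -0.09   -0.02    0.93   -0.03   -0.09   -0.03]
  [ -0.08   -0.01   -0.04   -0.01   -0.09    0.98   -0.10   -0.08]
  [ -0.01   -0.10   -0.10   -0.01   -0.06   -0.05    0.94   -0.02]
  [ -0.07   -0.01   -0.09   -0.10   -0.08   -0.05   -0.07    0.96]
Leontief inverse L = M⁻¹:
  [  1.0838    0.1505    0.0781    0.1189    0.1369    0.0603    0.1595    0.1429]
  [  0.1331    1.0780    0.1640    0.1392    0.1543    0.0503    0.1354    0.1296]
  [  0.0633    0.0833    1.0947    0.0744    0.0523    0.0306    0.1162    0.1168]
  [  0.1313    0.0860    0.1039    1.1071    0.1545    0.0606    0.1520    0.1441]
  [  0.1292    0.1565    0.1554    0.0668    1.1317    0.0580    0.1606    0.0863]
  [  0.1207    0.0616    0.0960    0.0480    0.1430    1.0467    0.1610    0.1234]
  [  0.0511    0.1407    0.1541    0.0456    0.1079    0.0709    1.1158    0.0647]
  [  0.1208    0.0655    0.1500    0.1438    0.1422    0.0786    0.1429    1.0977]
Total output x = L · d:
  x_0 = 1.0838·62 + 0.1505·24 + 0.0781·35 + 0.1189·64 + 0.1369·100 + 0.0603·85 + 0.1595·67 + 0.1429·41 = 116.5064
  x_1 = 0.1331·62 + 1.0780·24 + 0.1640·35 + 0.1392·64 + 0.1543·100 + 0.0503·85 + 0.1354·67 + 0.1296·41 = 82.8570
  x_2 = 0.0633·62 + 0.0833·24 + 1.0947·35 + 0.0744·64 + 0.0523·100 + 0.0306·85 + 0.1162·67 + 0.1168·41 = 69.4037
  x_3 = 0.1313·62 + 0.0860·24 + 0.1039·35 + 1.1071·64 + 0.1545·100 + 0.0606·85 + 0.1520·67 + 0.1441·41 = 121.3866
  x_4 = 0.1292·62 + 0.1565·24 + 0.1554·35 + 0.0668·64 + 1.1317·100 + 0.0580·85 + 0.1606·67 + 0.0863·41 = 153.8747
  x_5 = 0.1207·62 + 0.0616·24 + 0.0960·35 + 0.0480·64 + 0.1430·100 + 1.0467·85 + 0.1610·67 + 0.1234·41 = 134.5068
  x_6 = 0.0511·62 + 0.1407·24 + 0.1541·35 + 0.0456·64 + 0.1079·100 + 0.0709·85 + 1.1158·67 + 0.0647·41 = 109.0881
  x_7 = 0.1208·62 + 0.0655·24 + 0.1500·35 + 0.1438·64 + 0.1422·100 + 0.0786·85 + 0.1429·67 + 1.0977·41 = 99.0005
Output multipliers (column sums of L):
  Mining: 1.8333
  Services: 1.8221
  Electronics: 1.9962
  Textiles: 1.7438
  Energy: 2.0229
  Construction: 1.4560
  Finance: 2.1432
  Healthcare: 1.9054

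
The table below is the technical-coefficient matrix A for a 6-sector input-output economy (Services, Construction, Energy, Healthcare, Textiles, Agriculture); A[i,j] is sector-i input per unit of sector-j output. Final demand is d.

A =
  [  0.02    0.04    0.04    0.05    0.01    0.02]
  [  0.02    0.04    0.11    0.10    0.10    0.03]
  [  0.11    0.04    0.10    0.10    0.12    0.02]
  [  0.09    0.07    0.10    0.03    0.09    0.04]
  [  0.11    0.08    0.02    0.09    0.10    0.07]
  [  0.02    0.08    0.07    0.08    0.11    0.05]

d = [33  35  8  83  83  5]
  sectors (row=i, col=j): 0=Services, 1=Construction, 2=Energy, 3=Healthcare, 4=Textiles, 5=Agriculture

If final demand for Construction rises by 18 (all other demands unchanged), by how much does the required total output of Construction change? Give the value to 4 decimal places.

Form M = I − A:
  [  0.98   -0.04   -0.04   -0.05   -0.01   -0.02]
  [ -0.02    0.96   -0.11   -0.10   -0.10   -0.03]
  [ -0.11   -0.04    0.90   -0.10   -0.12   -0.02]
  [ -0.09   -0.07   -0.10    0.97   -0.09   -0.04]
  [ -0.11   -0.08   -0.02   -0.09    0.90   -0.07]
  [ -0.02   -0.08   -0.07   -0.08   -0.11    0.95]
Leontief inverse L = M⁻¹:
  [  1.0403    0.0570    0.0644    0.0722    0.0375    0.0309]
  [  0.0736    1.0810    0.1604    0.1518    0.1645    0.0576]
  [  0.1680    0.0865    1.1549    0.1583    0.1875    0.0511]
  [  0.1366    0.1089    0.1483    1.0838    0.1499    0.0661]
  [  0.1565    0.1254    0.0720    0.1446    1.1631    0.1006]
  [  0.0701    0.1223    0.1208    0.1340    0.1758    1.0791]
Total output x = L · d:
  x_0 = 1.0403·33 + 0.0570·35 + 0.0644·8 + 0.0722·83 + 0.0375·83 + 0.0309·5 = 46.0928
  x_1 = 0.0736·33 + 1.0810·35 + 0.1604·8 + 0.1518·83 + 0.1645·83 + 0.0576·5 = 68.0908
  x_2 = 0.1680·33 + 0.0865·35 + 1.1549·8 + 0.1583·83 + 0.1875·83 + 0.0511·5 = 46.7684
  x_3 = 0.1366·33 + 0.1089·35 + 0.1483·8 + 1.0838·83 + 0.1499·83 + 0.0661·5 = 112.2311
  x_4 = 0.1565·33 + 0.1254·35 + 0.0720·8 + 0.1446·83 + 1.1631·83 + 0.1006·5 = 119.1779
  x_5 = 0.0701·33 + 0.1223·35 + 0.1208·8 + 0.1340·83 + 0.1758·83 + 1.0791·5 = 38.6642
Δx_1 = L[1,1] · Δd_1 = 1.0810 · 18 = 19.4579

19.4579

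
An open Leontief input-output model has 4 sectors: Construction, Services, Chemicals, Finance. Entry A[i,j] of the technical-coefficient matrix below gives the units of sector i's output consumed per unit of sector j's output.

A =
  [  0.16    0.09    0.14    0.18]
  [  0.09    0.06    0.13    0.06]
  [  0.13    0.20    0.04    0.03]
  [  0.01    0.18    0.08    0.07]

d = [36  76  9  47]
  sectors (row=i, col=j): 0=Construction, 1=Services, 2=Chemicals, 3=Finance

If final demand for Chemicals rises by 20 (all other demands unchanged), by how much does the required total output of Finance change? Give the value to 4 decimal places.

Form M = I − A:
  [  0.84   -0.09   -0.14   -0.18]
  [ -0.09    0.94   -0.13   -0.06]
  [ -0.13   -0.20    0.96   -0.03]
  [ -0.01   -0.18   -0.08    0.93]
Leontief inverse L = M⁻¹:
  [  1.2536    0.2206    0.2347    0.2644]
  [  0.1520    1.1387    0.1854    0.1089]
  [  0.2033    0.2748    1.1163    0.0931]
  [  0.0604    0.2464    0.1344    1.1072]
Total output x = L · d:
  x_0 = 1.2536·36 + 0.2206·76 + 0.2347·9 + 0.2644·47 = 76.4357
  x_1 = 0.1520·36 + 1.1387·76 + 0.1854·9 + 0.1089·47 = 98.7973
  x_2 = 0.2033·36 + 0.2748·76 + 1.1163·9 + 0.0931·47 = 42.6256
  x_3 = 0.0604·36 + 0.2464·76 + 0.1344·9 + 1.1072·47 = 74.1483
Δx_3 = L[3,2] · Δd_2 = 0.1344 · 20 = 2.6888

2.6888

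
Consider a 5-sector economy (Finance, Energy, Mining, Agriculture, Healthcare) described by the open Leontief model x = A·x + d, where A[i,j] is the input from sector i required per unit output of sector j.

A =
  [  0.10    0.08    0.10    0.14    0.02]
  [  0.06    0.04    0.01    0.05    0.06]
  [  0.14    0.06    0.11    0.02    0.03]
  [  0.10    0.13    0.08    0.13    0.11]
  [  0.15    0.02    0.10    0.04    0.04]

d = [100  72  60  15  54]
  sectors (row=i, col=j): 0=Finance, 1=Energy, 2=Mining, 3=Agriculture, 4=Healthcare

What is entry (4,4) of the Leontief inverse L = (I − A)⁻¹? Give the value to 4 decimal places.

Form M = I − A:
  [  0.90   -0.08   -0.10   -0.14   -0.02]
  [ -0.06    0.96   -0.01   -0.05   -0.06]
  [ -0.14   -0.06    0.89   -0.02   -0.03]
  [ -0.10   -0.13   -0.08    0.87   -0.11]
  [ -0.15   -0.02   -0.10   -0.04    0.96]
Leontief inverse L = M⁻¹:
  [  1.1779    0.1370    0.1591    0.2039    0.0614]
  [  0.0994    1.0651    0.0394    0.0818    0.0792]
  [  0.2037    0.0998    1.1598    0.0677    0.0545]
  [  0.1962    0.1919    0.1501    1.2028    0.1586]
  [  0.2155    0.0620    0.1528    0.0907    1.0652]
Total output x = L · d:
  x_0 = 1.1779·100 + 0.1370·72 + 0.1591·60 + 0.2039·15 + 0.0614·54 = 143.5759
  x_1 = 0.0994·100 + 1.0651·72 + 0.0394·60 + 0.0818·15 + 0.0792·54 = 94.5019
  x_2 = 0.2037·100 + 0.0998·72 + 1.1598·60 + 0.0677·15 + 0.0545·54 = 101.0940
  x_3 = 0.1962·100 + 0.1919·72 + 0.1501·60 + 1.2028·15 + 0.1586·54 = 69.0540
  x_4 = 0.2155·100 + 0.0620·72 + 0.1528·60 + 0.0907·15 + 1.0652·54 = 94.0604

L[4,4] = 1.0652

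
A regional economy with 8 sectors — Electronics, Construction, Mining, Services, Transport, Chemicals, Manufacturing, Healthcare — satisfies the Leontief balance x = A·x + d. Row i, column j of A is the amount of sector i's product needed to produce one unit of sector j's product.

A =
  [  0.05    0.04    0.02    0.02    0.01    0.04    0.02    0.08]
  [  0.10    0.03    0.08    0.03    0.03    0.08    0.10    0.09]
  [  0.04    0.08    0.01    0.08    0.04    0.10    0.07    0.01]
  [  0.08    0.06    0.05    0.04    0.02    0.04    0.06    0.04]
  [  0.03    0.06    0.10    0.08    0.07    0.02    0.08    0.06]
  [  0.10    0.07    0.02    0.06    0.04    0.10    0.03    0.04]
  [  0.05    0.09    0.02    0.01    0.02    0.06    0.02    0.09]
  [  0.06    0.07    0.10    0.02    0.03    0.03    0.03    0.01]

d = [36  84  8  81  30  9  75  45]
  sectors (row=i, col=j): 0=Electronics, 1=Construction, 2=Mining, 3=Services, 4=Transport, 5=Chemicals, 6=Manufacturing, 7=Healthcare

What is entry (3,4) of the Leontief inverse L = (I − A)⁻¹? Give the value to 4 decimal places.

L[3,4] = 0.0387

Form M = I − A:
  [  0.95   -0.04   -0.02   -0.02   -0.01   -0.04   -0.02   -0.08]
  [ -0.10    0.97   -0.08   -0.03   -0.03   -0.08   -0.10   -0.09]
  [ -0.04   -0.08    0.99   -0.08   -0.04   -0.10   -0.07   -0.01]
  [ -0.08   -0.06   -0.05    0.96   -0.02   -0.04   -0.06   -0.04]
  [ -0.03   -0.06   -0.10   -0.08    0.93   -0.02   -0.08   -0.06]
  [ -0.10   -0.07   -0.02   -0.06   -0.04    0.90   -0.03   -0.04]
  [ -0.05   -0.09   -0.02   -0.01   -0.02   -0.06    0.98   -0.09]
  [ -0.06   -0.07   -0.10   -0.02   -0.03   -0.03   -0.03    0.99]
Leontief inverse L = M⁻¹:
  [  1.0814    0.0682    0.0443    0.0371    0.0237    0.0674    0.0416    0.1035]
  [  0.1569    1.0873    0.1194    0.0646    0.0565    0.1349    0.1396    0.1369]
  [  0.0927    0.1250    1.0444    0.1095    0.0626    0.1465    0.1072    0.0533]
  [  0.1228    0.0997    0.0794    1.0647    0.0387    0.0800    0.0915    0.0767]
  [  0.0832    0.1146    0.1422    0.1165    1.0976    0.0711    0.1256    0.1041]
  [  0.1538    0.1156    0.0564    0.0909    0.0632    1.1472    0.0674    0.0835]
  [  0.0929    0.1261    0.0533    0.0332    0.0388    0.0977    1.0509    0.1227]
  [  0.0985    0.1064    0.1259    0.0467    0.0489    0.0699    0.0628    1.0424]
Total output x = L · d:
  x_0 = 1.0814·36 + 0.0682·84 + 0.0443·8 + 0.0371·81 + 0.0237·30 + 0.0674·9 + 0.0416·75 + 0.1035·45 = 57.1152
  x_1 = 0.1569·36 + 1.0873·84 + 0.1194·8 + 0.0646·81 + 0.0565·30 + 0.1349·9 + 0.1396·75 + 0.1369·45 = 122.7097
  x_2 = 0.0927·36 + 0.1250·84 + 1.0444·8 + 0.1095·81 + 0.0626·30 + 0.1465·9 + 0.1072·75 + 0.0533·45 = 44.6921
  x_3 = 0.1228·36 + 0.0997·84 + 0.0794·8 + 1.0647·81 + 0.0387·30 + 0.0800·9 + 0.0915·75 + 0.0767·45 = 111.8676
  x_4 = 0.0832·36 + 0.1146·84 + 0.1422·8 + 0.1165·81 + 1.0976·30 + 0.0711·9 + 0.1256·75 + 0.1041·45 = 70.8712
  x_5 = 0.1538·36 + 0.1156·84 + 0.0564·8 + 0.0909·81 + 0.0632·30 + 1.1472·9 + 0.0674·75 + 0.0835·45 = 44.0937
  x_6 = 0.0929·36 + 0.1261·84 + 0.0533·8 + 0.0332·81 + 0.0388·30 + 0.0977·9 + 1.0509·75 + 0.1227·45 = 103.4325
  x_7 = 0.0985·36 + 0.1064·84 + 0.1259·8 + 0.0467·81 + 0.0489·30 + 0.0699·9 + 0.0628·75 + 1.0424·45 = 70.9849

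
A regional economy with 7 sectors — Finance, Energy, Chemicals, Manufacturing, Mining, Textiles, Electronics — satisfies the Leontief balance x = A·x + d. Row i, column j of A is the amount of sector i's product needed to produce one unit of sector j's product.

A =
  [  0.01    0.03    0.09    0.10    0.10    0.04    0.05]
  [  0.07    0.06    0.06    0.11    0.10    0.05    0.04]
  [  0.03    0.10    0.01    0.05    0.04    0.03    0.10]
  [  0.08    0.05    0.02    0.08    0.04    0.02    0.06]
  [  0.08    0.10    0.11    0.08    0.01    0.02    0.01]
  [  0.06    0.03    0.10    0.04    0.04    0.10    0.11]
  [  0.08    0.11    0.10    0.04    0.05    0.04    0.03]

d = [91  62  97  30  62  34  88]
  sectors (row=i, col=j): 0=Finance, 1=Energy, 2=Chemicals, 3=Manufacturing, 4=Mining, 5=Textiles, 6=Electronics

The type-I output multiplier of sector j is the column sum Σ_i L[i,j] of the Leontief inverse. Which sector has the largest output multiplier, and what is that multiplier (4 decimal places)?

Form M = I − A:
  [  0.99   -0.03   -0.09   -0.10   -0.10   -0.04   -0.05]
  [ -0.07    0.94   -0.06   -0.11   -0.10   -0.05   -0.04]
  [ -0.03   -0.10    0.99   -0.05   -0.04   -0.03   -0.10]
  [ -0.08   -0.05   -0.02    0.92   -0.04   -0.02   -0.06]
  [ -0.08   -0.10   -0.11   -0.08    0.99   -0.02   -0.01]
  [ -0.06   -0.03   -0.10   -0.04   -0.04    0.90   -0.11]
  [ -0.08   -0.11   -0.10   -0.04   -0.05   -0.04    0.97]
Leontief inverse L = M⁻¹:
  [  1.0542    0.0828    0.1345    0.1502    0.1336    0.0662    0.0898]
  [  0.1200    1.1171    0.1151    0.1727    0.1442    0.0821    0.0856]
  [  0.0703    0.1450    1.0548    0.0972    0.0772    0.0561    0.1315]
  [  0.1152    0.0900    0.0605    1.1259    0.0750    0.0429    0.0912]
  [  0.1178    0.1464    0.1493    0.1343    1.0528    0.0470    0.0520]
  [  0.1075    0.0893    0.1576    0.0947    0.0842    1.1372    0.1612]
  [  0.1231    0.1634    0.1496    0.0992    0.0962    0.0716    1.0747]
Total output x = L · d:
  x_0 = 1.0542·91 + 0.0828·62 + 0.1345·97 + 0.1502·30 + 0.1336·62 + 0.0662·34 + 0.0898·88 = 137.0533
  x_1 = 0.1200·91 + 1.1171·62 + 0.1151·97 + 0.1727·30 + 0.1442·62 + 0.0821·34 + 0.0856·88 = 115.7791
  x_2 = 0.0703·91 + 0.1450·62 + 1.0548·97 + 0.0972·30 + 0.0772·62 + 0.0561·34 + 0.1315·88 = 138.8847
  x_3 = 0.1152·91 + 0.0900·62 + 0.0605·97 + 1.1259·30 + 0.0750·62 + 0.0429·34 + 0.0912·88 = 69.8461
  x_4 = 0.1178·91 + 0.1464·62 + 0.1493·97 + 0.1343·30 + 1.0528·62 + 0.0470·34 + 0.0520·88 = 109.7529
  x_5 = 0.1075·91 + 0.0893·62 + 0.1576·97 + 0.0947·30 + 0.0842·62 + 1.1372·34 + 0.1612·88 = 91.5170
  x_6 = 0.1231·91 + 0.1634·62 + 0.1496·97 + 0.0992·30 + 0.0962·62 + 0.0716·34 + 1.0747·88 = 141.7841
Output multipliers (column sums of L):
  Finance: 1.7081
  Energy: 1.8340
  Chemicals: 1.8213
  Manufacturing: 1.8742
  Mining: 1.6631
  Textiles: 1.5032
  Electronics: 1.6859

Manufacturing (1.8742)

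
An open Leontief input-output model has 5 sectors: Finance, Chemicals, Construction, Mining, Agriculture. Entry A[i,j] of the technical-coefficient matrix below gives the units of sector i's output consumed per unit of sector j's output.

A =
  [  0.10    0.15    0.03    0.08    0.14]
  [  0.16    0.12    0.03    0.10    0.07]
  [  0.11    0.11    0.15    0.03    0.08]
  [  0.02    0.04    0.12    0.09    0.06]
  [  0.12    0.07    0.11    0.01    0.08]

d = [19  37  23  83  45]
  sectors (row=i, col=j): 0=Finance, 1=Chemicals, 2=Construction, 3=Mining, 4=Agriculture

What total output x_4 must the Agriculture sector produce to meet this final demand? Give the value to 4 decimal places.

Form M = I − A:
  [  0.90   -0.15   -0.03   -0.08   -0.14]
  [ -0.16    0.88   -0.03   -0.10   -0.07]
  [ -0.11   -0.11    0.85   -0.03   -0.08]
  [ -0.02   -0.04   -0.12    0.91   -0.06]
  [ -0.12   -0.07   -0.11   -0.01    0.92]
Leontief inverse L = M⁻¹:
  [  1.1979    0.2401    0.0984    0.1373    0.2181]
  [  0.2498    1.2097    0.0933    0.1596    0.1486]
  [  0.2090    0.2050    1.2234    0.0830    0.1592]
  [  0.0781    0.0953    0.1787    1.1233    0.1079]
  [  0.2011    0.1489    0.1681    0.0522    1.1469]
Total output x = L · d:
  x_0 = 1.1979·19 + 0.2401·37 + 0.0984·23 + 0.1373·83 + 0.2181·45 = 55.1183
  x_1 = 0.2498·19 + 1.2097·37 + 0.0933·23 + 0.1596·83 + 0.1486·45 = 71.5823
  x_2 = 0.2090·19 + 0.2050·37 + 1.2234·23 + 0.0830·83 + 0.1592·45 = 53.7467
  x_3 = 0.0781·19 + 0.0953·37 + 0.1787·23 + 1.1233·83 + 0.1079·45 = 107.2128
  x_4 = 0.2011·19 + 0.1489·37 + 0.1681·23 + 0.0522·83 + 1.1469·45 = 69.1405

69.1405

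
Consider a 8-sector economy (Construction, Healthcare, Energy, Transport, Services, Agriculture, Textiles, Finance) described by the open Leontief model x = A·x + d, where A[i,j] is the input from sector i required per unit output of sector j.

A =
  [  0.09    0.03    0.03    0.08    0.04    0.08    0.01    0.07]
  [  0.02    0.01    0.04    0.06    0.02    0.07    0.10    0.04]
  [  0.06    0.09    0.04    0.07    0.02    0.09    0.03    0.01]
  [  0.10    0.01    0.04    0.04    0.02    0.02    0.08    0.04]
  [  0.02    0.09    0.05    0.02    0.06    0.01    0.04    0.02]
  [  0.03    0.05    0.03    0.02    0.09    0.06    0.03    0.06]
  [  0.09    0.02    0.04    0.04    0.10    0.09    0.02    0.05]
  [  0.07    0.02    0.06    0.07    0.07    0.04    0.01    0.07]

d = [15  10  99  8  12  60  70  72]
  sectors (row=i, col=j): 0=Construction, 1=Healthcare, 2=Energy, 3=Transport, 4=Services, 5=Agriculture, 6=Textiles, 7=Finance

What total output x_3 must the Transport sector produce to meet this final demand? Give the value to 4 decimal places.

33.0940

Form M = I − A:
  [  0.91   -0.03   -0.03   -0.08   -0.04   -0.08   -0.01   -0.07]
  [ -0.02    0.99   -0.04   -0.06   -0.02   -0.07   -0.10   -0.04]
  [ -0.06   -0.09    0.96   -0.07   -0.02   -0.09   -0.03   -0.01]
  [ -0.10   -0.01   -0.04    0.96   -0.02   -0.02   -0.08   -0.04]
  [ -0.02   -0.09   -0.05   -0.02    0.94   -0.01   -0.04   -0.02]
  [ -0.03   -0.05   -0.03   -0.02   -0.09    0.94   -0.03   -0.06]
  [ -0.09   -0.02   -0.04   -0.04   -0.10   -0.09    0.98   -0.05]
  [ -0.07   -0.02   -0.06   -0.07   -0.07   -0.04   -0.01    0.93]
Leontief inverse L = M⁻¹:
  [  1.1338    0.0565    0.0583    0.1154    0.0760    0.1175    0.0363    0.1045]
  [  0.0584    1.0327    0.0640    0.0874    0.0557    0.1049    0.1212    0.0677]
  [  0.0986    0.1143    1.0657    0.1024    0.0533    0.1292    0.0602    0.0409]
  [  0.1406    0.0318    0.0632    1.0713    0.0518    0.0561    0.0986    0.0687]
  [  0.0465    0.1109    0.0708    0.0450    1.0841    0.0393    0.0635    0.0402]
  [  0.0612    0.0765    0.0552    0.0477    0.1230    1.0911    0.0533    0.0864]
  [  0.1311    0.0530    0.0695    0.0746    0.1396    0.1285    1.0459    0.0836]
  [  0.1111    0.0484    0.0877    0.1040    0.1026    0.0749    0.0350    1.1001]
Total output x = L · d:
  x_0 = 1.1338·15 + 0.0565·10 + 0.0583·99 + 0.1154·8 + 0.0760·12 + 0.1175·60 + 0.0363·70 + 0.1045·72 = 42.2946
  x_1 = 0.0584·15 + 1.0327·10 + 0.0640·99 + 0.0874·8 + 0.0557·12 + 0.1049·60 + 0.1212·70 + 0.0677·72 = 38.5656
  x_2 = 0.0986·15 + 0.1143·10 + 1.0657·99 + 0.1024·8 + 0.0533·12 + 0.1292·60 + 0.0602·70 + 0.0409·72 = 124.4894
  x_3 = 0.1406·15 + 0.0318·10 + 0.0632·99 + 1.0713·8 + 0.0518·12 + 0.0561·60 + 0.0986·70 + 0.0687·72 = 33.0940
  x_4 = 0.0465·15 + 0.1109·10 + 0.0708·99 + 0.0450·8 + 1.0841·12 + 0.0393·60 + 0.0635·70 + 0.0402·72 = 31.8852
  x_5 = 0.0612·15 + 0.0765·10 + 0.0552·99 + 0.0477·8 + 0.1230·12 + 1.0911·60 + 0.0533·70 + 0.0864·72 = 84.4297
  x_6 = 0.1311·15 + 0.0530·10 + 0.0695·99 + 0.0746·8 + 0.1396·12 + 0.1285·60 + 1.0459·70 + 0.0836·72 = 98.5925
  x_7 = 0.1111·15 + 0.0484·10 + 0.0877·99 + 0.1040·8 + 0.1026·12 + 0.0749·60 + 0.0350·70 + 1.1001·72 = 99.0462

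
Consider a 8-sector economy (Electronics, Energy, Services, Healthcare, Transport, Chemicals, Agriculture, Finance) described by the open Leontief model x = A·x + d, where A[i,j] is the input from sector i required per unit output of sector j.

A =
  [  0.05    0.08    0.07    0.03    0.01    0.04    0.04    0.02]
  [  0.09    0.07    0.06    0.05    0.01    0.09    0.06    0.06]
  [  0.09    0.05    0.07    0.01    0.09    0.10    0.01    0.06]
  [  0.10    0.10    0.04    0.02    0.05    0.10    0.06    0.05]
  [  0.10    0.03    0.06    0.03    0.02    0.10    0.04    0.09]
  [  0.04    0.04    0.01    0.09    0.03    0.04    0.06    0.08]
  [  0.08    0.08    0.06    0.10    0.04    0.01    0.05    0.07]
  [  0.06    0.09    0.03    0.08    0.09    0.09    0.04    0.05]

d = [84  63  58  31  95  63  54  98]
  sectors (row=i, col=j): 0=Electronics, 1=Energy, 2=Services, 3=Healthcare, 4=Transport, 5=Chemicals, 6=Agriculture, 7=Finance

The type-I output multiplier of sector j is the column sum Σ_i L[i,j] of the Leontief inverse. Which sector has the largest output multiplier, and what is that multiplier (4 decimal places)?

Form M = I − A:
  [  0.95   -0.08   -0.07   -0.03   -0.01   -0.04   -0.04   -0.02]
  [ -0.09    0.93   -0.06   -0.05   -0.01   -0.09   -0.06   -0.06]
  [ -0.09   -0.05    0.93   -0.01   -0.09   -0.10   -0.01   -0.06]
  [ -0.10   -0.10   -0.04    0.98   -0.05   -0.10   -0.06   -0.05]
  [ -0.10   -0.03   -0.06   -0.03    0.98   -0.10   -0.04   -0.09]
  [ -0.04   -0.04   -0.01   -0.09   -0.03    0.96   -0.06   -0.08]
  [ -0.08   -0.08   -0.06   -0.10   -0.04   -0.01    0.95   -0.07]
  [ -0.06   -0.09   -0.03   -0.08   -0.09   -0.09   -0.04    0.95]
Leontief inverse L = M⁻¹:
  [  1.0969    0.1225    0.1025    0.0612    0.0355    0.0839    0.0680    0.0560]
  [  0.1541    1.1321    0.1036    0.0981    0.0466    0.1499    0.1014    0.1110]
  [  0.1521    0.1047    1.1123    0.0541    0.1247    0.1616    0.0483    0.1119]
  [  0.1677    0.1632    0.0866    1.0715    0.0849    0.1627    0.1042    0.1051]
  [  0.1591    0.0883    0.1004    0.0765    1.0568    0.1572    0.0784    0.1384]
  [  0.0949    0.0935    0.0445    0.1299    0.0612    1.0914    0.0952    0.1223]
  [  0.1501    0.1456    0.1071    0.1438    0.0782    0.0769    1.0916    0.1210]
  [  0.1332    0.1554    0.0769    0.1307    0.1269    0.1598    0.0866    1.1089]
Total output x = L · d:
  x_0 = 1.0969·84 + 0.1225·63 + 0.1025·58 + 0.0612·31 + 0.0355·95 + 0.0839·63 + 0.0680·54 + 0.0560·98 = 125.5033
  x_1 = 0.1541·84 + 1.1321·63 + 0.1036·58 + 0.0981·31 + 0.0466·95 + 0.1499·63 + 0.1014·54 + 0.1110·98 = 123.5307
  x_2 = 0.1521·84 + 0.1047·63 + 1.1123·58 + 0.0541·31 + 0.1247·95 + 0.1616·63 + 0.0483·54 + 0.1119·98 = 121.1605
  x_3 = 0.1677·84 + 0.1632·63 + 0.0866·58 + 1.0715·31 + 0.0849·95 + 0.1627·63 + 0.1042·54 + 0.1051·98 = 96.8438
  x_4 = 0.1591·84 + 0.0883·63 + 0.1004·58 + 0.0765·31 + 1.0568·95 + 0.1572·63 + 0.0784·54 + 0.1384·98 = 155.2197
  x_5 = 0.0949·84 + 0.0935·63 + 0.0445·58 + 0.1299·31 + 0.0612·95 + 1.0914·63 + 0.0952·54 + 0.1223·98 = 112.1609
  x_6 = 0.1501·84 + 0.1456·63 + 0.1071·58 + 0.1438·31 + 0.0782·95 + 0.0769·63 + 1.0916·54 + 0.1210·98 = 115.5312
  x_7 = 0.1332·84 + 0.1554·63 + 0.0769·58 + 0.1307·31 + 0.1269·95 + 0.1598·63 + 0.0866·54 + 1.1089·98 = 164.9640
Output multipliers (column sums of L):
  Electronics: 2.1081
  Energy: 2.0051
  Services: 1.7338
  Healthcare: 1.7658
  Transport: 1.6147
  Chemicals: 2.0434
  Agriculture: 1.6738
  Finance: 1.8745

Electronics (2.1081)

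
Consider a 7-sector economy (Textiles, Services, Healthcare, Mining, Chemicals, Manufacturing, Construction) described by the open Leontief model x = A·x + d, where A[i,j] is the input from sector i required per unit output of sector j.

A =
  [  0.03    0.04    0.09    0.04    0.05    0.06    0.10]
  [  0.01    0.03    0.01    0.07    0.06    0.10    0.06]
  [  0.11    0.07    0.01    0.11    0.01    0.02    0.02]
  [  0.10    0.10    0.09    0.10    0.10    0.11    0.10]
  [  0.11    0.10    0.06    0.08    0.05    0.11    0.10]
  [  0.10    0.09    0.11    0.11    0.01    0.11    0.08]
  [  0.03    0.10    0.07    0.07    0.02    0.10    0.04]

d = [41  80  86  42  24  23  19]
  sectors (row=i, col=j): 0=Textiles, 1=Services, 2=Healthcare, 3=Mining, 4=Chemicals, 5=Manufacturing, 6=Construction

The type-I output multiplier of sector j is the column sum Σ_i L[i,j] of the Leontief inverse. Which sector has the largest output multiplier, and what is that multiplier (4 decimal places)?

Form M = I − A:
  [  0.97   -0.04   -0.09   -0.04   -0.05   -0.06   -0.10]
  [ -0.01    0.97   -0.01   -0.07   -0.06   -0.10   -0.06]
  [ -0.11   -0.07    0.99   -0.11   -0.01   -0.02   -0.02]
  [ -0.10   -0.10   -0.09    0.90   -0.10   -0.11   -0.10]
  [ -0.11   -0.10   -0.06   -0.08    0.95   -0.11   -0.10]
  [ -0.10   -0.09   -0.11   -0.11   -0.01    0.89   -0.08]
  [ -0.03   -0.10   -0.07   -0.07   -0.02   -0.10    0.96]
Leontief inverse L = M⁻¹:
  [  1.0861    0.1020    0.1396    0.1080    0.0810    0.1284    0.1528]
  [  0.0629    1.0882    0.0609    0.1323    0.0908    0.1681    0.1131]
  [  0.1543    0.1199    1.0576    0.1654    0.0467    0.0822    0.0745]
  [  0.1962    0.2051    0.1801    1.2160    0.1598    0.2328    0.1997]
  [  0.1891    0.1890    0.1392    0.1789    1.1010    0.2162    0.1857]
  [  0.1818    0.1784    0.1875    0.2112    0.0612    1.2121    0.1634]
  [  0.0889    0.1628    0.1234    0.1436    0.0564    0.1753    1.0991]
Total output x = L · d:
  x_0 = 1.0861·41 + 0.1020·80 + 0.1396·86 + 0.1080·42 + 0.0810·24 + 0.1284·23 + 0.1528·19 = 77.0303
  x_1 = 0.0629·41 + 1.0882·80 + 0.0609·86 + 0.1323·42 + 0.0908·24 + 0.1681·23 + 0.1131·19 = 108.6205
  x_2 = 0.1543·41 + 0.1199·80 + 1.0576·86 + 0.1654·42 + 0.0467·24 + 0.0822·23 + 0.0745·19 = 118.2474
  x_3 = 0.1962·41 + 0.2051·80 + 0.1801·86 + 1.2160·42 + 0.1598·24 + 0.2328·23 + 0.1997·19 = 104.0026
  x_4 = 0.1891·41 + 0.1890·80 + 0.1392·86 + 0.1789·42 + 1.1010·24 + 0.2162·23 + 0.1857·19 = 77.2814
  x_5 = 0.1818·41 + 0.1784·80 + 0.1875·86 + 0.2112·42 + 0.0612·24 + 1.2121·23 + 0.1634·19 = 79.1745
  x_6 = 0.0889·41 + 0.1628·80 + 0.1234·86 + 0.1436·42 + 0.0564·24 + 0.1753·23 + 1.0991·19 = 59.5766
Output multipliers (column sums of L):
  Textiles: 1.9593
  Services: 2.0453
  Healthcare: 1.8883
  Mining: 2.1554
  Chemicals: 1.5969
  Manufacturing: 2.2151
  Construction: 1.9884

Manufacturing (2.2151)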